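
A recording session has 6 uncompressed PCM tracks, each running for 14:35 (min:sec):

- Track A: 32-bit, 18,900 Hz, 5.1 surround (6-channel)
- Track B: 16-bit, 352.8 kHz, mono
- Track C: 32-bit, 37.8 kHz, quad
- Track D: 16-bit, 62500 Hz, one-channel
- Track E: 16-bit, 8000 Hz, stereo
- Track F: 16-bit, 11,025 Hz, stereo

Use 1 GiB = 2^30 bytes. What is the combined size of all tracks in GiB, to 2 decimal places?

14:35 (min:sec) = 875 s.
Track A: 18,900 × 875 × 4 × 6 = 396,900,000 bytes.
Track B: 352,800 × 875 × 2 × 1 = 617,400,000 bytes.
Track C: 37,800 × 875 × 4 × 4 = 529,200,000 bytes.
Track D: 62,500 × 875 × 2 × 1 = 109,375,000 bytes.
Track E: 8,000 × 875 × 2 × 2 = 28,000,000 bytes.
Track F: 11,025 × 875 × 2 × 2 = 38,587,500 bytes.
Total = 1,719,462,500 bytes = 1.60 GiB.

1.60 GiB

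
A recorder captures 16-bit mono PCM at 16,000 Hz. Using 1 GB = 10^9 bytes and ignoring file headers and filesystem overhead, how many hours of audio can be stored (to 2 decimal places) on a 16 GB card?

138.89 hours

Uncompressed byte rate = 16,000 × 2 × 1 = 32,000 bytes/s.
Capacity = 16 × 1,000,000,000 = 16,000,000,000 bytes.
16,000,000,000 / 32,000 ≈ 500000 s → 138.89 hours.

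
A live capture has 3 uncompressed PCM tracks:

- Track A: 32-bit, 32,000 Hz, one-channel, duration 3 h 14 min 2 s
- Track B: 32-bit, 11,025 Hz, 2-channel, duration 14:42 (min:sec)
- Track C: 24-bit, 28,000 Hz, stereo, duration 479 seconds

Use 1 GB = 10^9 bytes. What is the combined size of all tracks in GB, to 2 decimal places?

Track A: 3 h 14 min 2 s = 11,642 s; 32,000 × 11,642 × 4 × 1 = 1,490,176,000 bytes.
Track B: 14:42 (min:sec) = 882 s; 11,025 × 882 × 4 × 2 = 77,792,400 bytes.
Track C: 28,000 × 479 × 3 × 2 = 80,472,000 bytes.
Total = 1,648,440,400 bytes = 1.65 GB.

1.65 GB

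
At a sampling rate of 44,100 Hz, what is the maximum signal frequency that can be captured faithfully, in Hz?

Nyquist frequency = sample rate / 2 = 44,100 / 2 = 22,050 Hz.

22,050 Hz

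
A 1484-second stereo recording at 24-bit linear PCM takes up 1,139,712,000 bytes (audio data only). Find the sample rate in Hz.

Bytes = sample_rate × seconds × bytes_per_sample × channels.
sample_rate = 1,139,712,000 / (1,484 × 3 × 2) = 1,139,712,000 / 8,904 = 128,000 Hz.

128,000 Hz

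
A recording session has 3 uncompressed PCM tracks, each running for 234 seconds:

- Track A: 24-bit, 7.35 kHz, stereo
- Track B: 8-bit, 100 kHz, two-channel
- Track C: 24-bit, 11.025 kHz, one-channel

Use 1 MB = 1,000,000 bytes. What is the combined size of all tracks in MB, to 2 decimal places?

64.86 MB

Track A: 7,350 × 234 × 3 × 2 = 10,319,400 bytes.
Track B: 100,000 × 234 × 1 × 2 = 46,800,000 bytes.
Track C: 11,025 × 234 × 3 × 1 = 7,739,550 bytes.
Total = 64,858,950 bytes = 64.86 MB.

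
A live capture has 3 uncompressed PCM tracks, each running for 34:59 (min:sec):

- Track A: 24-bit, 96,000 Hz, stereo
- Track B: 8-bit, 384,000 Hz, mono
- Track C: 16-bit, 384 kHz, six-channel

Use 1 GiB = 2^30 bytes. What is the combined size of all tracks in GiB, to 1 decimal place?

34:59 (min:sec) = 2,099 s.
Track A: 96,000 × 2,099 × 3 × 2 = 1,209,024,000 bytes.
Track B: 384,000 × 2,099 × 1 × 1 = 806,016,000 bytes.
Track C: 384,000 × 2,099 × 2 × 6 = 9,672,192,000 bytes.
Total = 11,687,232,000 bytes = 10.9 GiB.

10.9 GiB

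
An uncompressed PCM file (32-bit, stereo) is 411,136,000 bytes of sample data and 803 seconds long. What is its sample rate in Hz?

64,000 Hz

Bytes = sample_rate × seconds × bytes_per_sample × channels.
sample_rate = 411,136,000 / (803 × 4 × 2) = 411,136,000 / 6,424 = 64,000 Hz.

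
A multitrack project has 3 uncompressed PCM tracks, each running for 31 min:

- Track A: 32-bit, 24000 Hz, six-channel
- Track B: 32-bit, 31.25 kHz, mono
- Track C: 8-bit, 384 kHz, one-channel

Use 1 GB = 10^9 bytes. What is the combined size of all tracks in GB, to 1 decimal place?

31 min = 1,860 s.
Track A: 24,000 × 1,860 × 4 × 6 = 1,071,360,000 bytes.
Track B: 31,250 × 1,860 × 4 × 1 = 232,500,000 bytes.
Track C: 384,000 × 1,860 × 1 × 1 = 714,240,000 bytes.
Total = 2,018,100,000 bytes = 2.0 GB.

2.0 GB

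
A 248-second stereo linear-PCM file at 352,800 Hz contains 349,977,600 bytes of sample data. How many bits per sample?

Bytes per sample = 349,977,600 / (352,800 × 248 × 2) = 349,977,600 / 174,988,800 = 2.
Bit depth = 2 × 8 = 16 bits.

16 bits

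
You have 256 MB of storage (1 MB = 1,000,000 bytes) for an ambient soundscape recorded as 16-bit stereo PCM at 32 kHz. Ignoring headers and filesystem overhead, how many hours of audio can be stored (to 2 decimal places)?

0.56 hours

Uncompressed byte rate = 32,000 × 2 × 2 = 128,000 bytes/s.
Capacity = 256 × 1,000,000 = 256,000,000 bytes.
256,000,000 / 128,000 ≈ 2000 s → 0.56 hours.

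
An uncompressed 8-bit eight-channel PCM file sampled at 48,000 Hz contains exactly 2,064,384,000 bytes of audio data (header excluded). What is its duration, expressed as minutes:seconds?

89:36

Byte rate = 48,000 × 1 × 8 = 384,000 bytes/s.
Duration = 2,064,384,000 / 384,000 = 5,376 s.
5,376 s = 89:36.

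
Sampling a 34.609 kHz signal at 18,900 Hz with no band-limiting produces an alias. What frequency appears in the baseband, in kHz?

Nyquist = 18,900/2 = 9,450 Hz; 34,609 Hz exceeds it.
Alias = |34,609 − 2×18,900| = |34,609 − 37,800| = 3,191 Hz = 3.191 kHz.

3.191 kHz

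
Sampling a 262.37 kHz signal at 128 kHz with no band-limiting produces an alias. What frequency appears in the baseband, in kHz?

Nyquist = 128,000/2 = 64,000 Hz; 262,370 Hz exceeds it.
Alias = |262,370 − 2×128,000| = |262,370 − 256,000| = 6,370 Hz = 6.37 kHz.

6.37 kHz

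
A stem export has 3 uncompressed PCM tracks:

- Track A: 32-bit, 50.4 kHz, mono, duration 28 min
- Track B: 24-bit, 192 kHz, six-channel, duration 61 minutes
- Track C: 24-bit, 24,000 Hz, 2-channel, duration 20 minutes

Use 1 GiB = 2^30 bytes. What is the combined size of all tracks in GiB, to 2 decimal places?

Track A: 28 min = 1,680 s; 50,400 × 1,680 × 4 × 1 = 338,688,000 bytes.
Track B: 61 minutes = 3,660 s; 192,000 × 3,660 × 3 × 6 = 12,648,960,000 bytes.
Track C: 20 minutes = 1,200 s; 24,000 × 1,200 × 3 × 2 = 172,800,000 bytes.
Total = 13,160,448,000 bytes = 12.26 GiB.

12.26 GiB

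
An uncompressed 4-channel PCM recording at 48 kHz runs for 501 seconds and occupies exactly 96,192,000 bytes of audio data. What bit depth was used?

8 bits

Bytes per sample = 96,192,000 / (48,000 × 501 × 4) = 96,192,000 / 96,192,000 = 1.
Bit depth = 1 × 8 = 8 bits.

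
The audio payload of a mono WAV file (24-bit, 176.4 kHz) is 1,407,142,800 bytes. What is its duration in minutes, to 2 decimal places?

44.32 minutes

Byte rate = 176,400 × 3 × 1 = 529,200 bytes/s.
Duration = 1,407,142,800 / 529,200 = 2,659 s.
2,659 s / 60 = 44.32 minutes.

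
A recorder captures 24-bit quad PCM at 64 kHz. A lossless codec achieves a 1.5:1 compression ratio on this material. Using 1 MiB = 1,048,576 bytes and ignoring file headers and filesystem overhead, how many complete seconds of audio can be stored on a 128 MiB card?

262 seconds

Uncompressed byte rate = 64,000 × 3 × 4 = 768,000 bytes/s.
After 1.5:1 compression, effective rate ≈ 512000 bytes/s.
Capacity = 128 × 1,048,576 = 134,217,728 bytes.
134,217,728 / effective rate ≈ 262.14 s → 262 seconds.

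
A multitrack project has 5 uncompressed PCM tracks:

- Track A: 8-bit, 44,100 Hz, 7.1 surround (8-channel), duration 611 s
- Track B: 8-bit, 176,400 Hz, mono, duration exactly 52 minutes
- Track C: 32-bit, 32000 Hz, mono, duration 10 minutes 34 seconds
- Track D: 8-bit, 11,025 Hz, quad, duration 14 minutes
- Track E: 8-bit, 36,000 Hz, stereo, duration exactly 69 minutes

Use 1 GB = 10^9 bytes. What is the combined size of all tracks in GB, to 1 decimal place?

Track A: 44,100 × 611 × 1 × 8 = 215,560,800 bytes.
Track B: exactly 52 minutes = 3,120 s; 176,400 × 3,120 × 1 × 1 = 550,368,000 bytes.
Track C: 10 minutes 34 seconds = 634 s; 32,000 × 634 × 4 × 1 = 81,152,000 bytes.
Track D: 14 minutes = 840 s; 11,025 × 840 × 1 × 4 = 37,044,000 bytes.
Track E: exactly 69 minutes = 4,140 s; 36,000 × 4,140 × 1 × 2 = 298,080,000 bytes.
Total = 1,182,204,800 bytes = 1.2 GB.

1.2 GB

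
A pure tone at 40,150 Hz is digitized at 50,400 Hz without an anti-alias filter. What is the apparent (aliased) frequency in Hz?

Nyquist = 50,400/2 = 25,200 Hz; 40,150 Hz exceeds it.
Alias = |40,150 − 1×50,400| = |40,150 − 50,400| = 10,250 Hz.

10,250 Hz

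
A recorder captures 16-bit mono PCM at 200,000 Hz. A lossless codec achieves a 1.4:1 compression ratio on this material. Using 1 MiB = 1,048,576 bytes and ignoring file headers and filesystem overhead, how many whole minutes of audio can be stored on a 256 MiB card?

Uncompressed byte rate = 200,000 × 2 × 1 = 400,000 bytes/s.
After 1.4:1 compression, effective rate ≈ 285714.29 bytes/s.
Capacity = 256 × 1,048,576 = 268,435,456 bytes.
268,435,456 / effective rate ≈ 939.52 s → 15 minutes.

15 minutes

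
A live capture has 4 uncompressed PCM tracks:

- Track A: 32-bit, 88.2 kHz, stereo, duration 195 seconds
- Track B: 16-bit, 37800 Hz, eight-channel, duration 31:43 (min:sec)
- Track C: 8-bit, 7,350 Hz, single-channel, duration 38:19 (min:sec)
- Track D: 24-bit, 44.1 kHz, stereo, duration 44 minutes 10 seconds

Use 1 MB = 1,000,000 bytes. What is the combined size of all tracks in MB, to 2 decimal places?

Track A: 88,200 × 195 × 4 × 2 = 137,592,000 bytes.
Track B: 31:43 (min:sec) = 1,903 s; 37,800 × 1,903 × 2 × 8 = 1,150,934,400 bytes.
Track C: 38:19 (min:sec) = 2,299 s; 7,350 × 2,299 × 1 × 1 = 16,897,650 bytes.
Track D: 44 minutes 10 seconds = 2,650 s; 44,100 × 2,650 × 3 × 2 = 701,190,000 bytes.
Total = 2,006,614,050 bytes = 2006.61 MB.

2006.61 MB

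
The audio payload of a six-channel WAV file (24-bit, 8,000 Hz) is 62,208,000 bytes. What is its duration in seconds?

432 seconds

Byte rate = 8,000 × 3 × 6 = 144,000 bytes/s.
Duration = 62,208,000 / 144,000 = 432 s.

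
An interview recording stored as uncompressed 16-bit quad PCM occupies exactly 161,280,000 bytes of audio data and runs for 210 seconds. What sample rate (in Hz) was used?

96,000 Hz

Bytes = sample_rate × seconds × bytes_per_sample × channels.
sample_rate = 161,280,000 / (210 × 2 × 4) = 161,280,000 / 1,680 = 96,000 Hz.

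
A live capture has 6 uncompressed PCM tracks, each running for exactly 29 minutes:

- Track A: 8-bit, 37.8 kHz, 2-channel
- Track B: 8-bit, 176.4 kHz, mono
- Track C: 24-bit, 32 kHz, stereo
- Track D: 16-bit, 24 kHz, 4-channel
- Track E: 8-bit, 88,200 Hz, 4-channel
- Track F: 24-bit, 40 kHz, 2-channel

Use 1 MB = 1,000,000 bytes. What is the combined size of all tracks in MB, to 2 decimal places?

2138.11 MB

exactly 29 minutes = 1,740 s.
Track A: 37,800 × 1,740 × 1 × 2 = 131,544,000 bytes.
Track B: 176,400 × 1,740 × 1 × 1 = 306,936,000 bytes.
Track C: 32,000 × 1,740 × 3 × 2 = 334,080,000 bytes.
Track D: 24,000 × 1,740 × 2 × 4 = 334,080,000 bytes.
Track E: 88,200 × 1,740 × 1 × 4 = 613,872,000 bytes.
Track F: 40,000 × 1,740 × 3 × 2 = 417,600,000 bytes.
Total = 2,138,112,000 bytes = 2138.11 MB.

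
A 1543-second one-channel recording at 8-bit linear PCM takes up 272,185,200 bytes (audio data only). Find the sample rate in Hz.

176,400 Hz

Bytes = sample_rate × seconds × bytes_per_sample × channels.
sample_rate = 272,185,200 / (1,543 × 1 × 1) = 272,185,200 / 1,543 = 176,400 Hz.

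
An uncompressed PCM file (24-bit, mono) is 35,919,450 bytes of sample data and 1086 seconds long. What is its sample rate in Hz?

11,025 Hz

Bytes = sample_rate × seconds × bytes_per_sample × channels.
sample_rate = 35,919,450 / (1,086 × 3 × 1) = 35,919,450 / 3,258 = 11,025 Hz.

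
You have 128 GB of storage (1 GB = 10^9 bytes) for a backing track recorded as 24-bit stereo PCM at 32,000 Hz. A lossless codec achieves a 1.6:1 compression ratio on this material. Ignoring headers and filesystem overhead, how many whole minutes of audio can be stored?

Uncompressed byte rate = 32,000 × 3 × 2 = 192,000 bytes/s.
After 1.6:1 compression, effective rate ≈ 120000 bytes/s.
Capacity = 128 × 1,000,000,000 = 128,000,000,000 bytes.
128,000,000,000 / effective rate ≈ 1066666.67 s → 17,777 minutes.

17,777 minutes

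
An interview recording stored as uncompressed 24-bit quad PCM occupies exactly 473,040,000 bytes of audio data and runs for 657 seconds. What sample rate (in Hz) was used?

60,000 Hz

Bytes = sample_rate × seconds × bytes_per_sample × channels.
sample_rate = 473,040,000 / (657 × 3 × 4) = 473,040,000 / 7,884 = 60,000 Hz.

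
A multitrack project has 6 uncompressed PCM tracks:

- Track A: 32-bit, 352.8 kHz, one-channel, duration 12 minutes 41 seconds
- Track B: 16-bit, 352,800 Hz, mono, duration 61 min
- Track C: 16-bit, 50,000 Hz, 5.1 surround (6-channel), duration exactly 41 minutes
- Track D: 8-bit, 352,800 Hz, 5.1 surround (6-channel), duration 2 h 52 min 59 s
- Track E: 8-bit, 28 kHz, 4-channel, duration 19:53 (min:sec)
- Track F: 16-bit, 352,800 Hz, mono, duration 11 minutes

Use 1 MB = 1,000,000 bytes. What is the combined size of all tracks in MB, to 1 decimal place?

Track A: 12 minutes 41 seconds = 761 s; 352,800 × 761 × 4 × 1 = 1,073,923,200 bytes.
Track B: 61 min = 3,660 s; 352,800 × 3,660 × 2 × 1 = 2,582,496,000 bytes.
Track C: exactly 41 minutes = 2,460 s; 50,000 × 2,460 × 2 × 6 = 1,476,000,000 bytes.
Track D: 2 h 52 min 59 s = 10,379 s; 352,800 × 10,379 × 1 × 6 = 21,970,267,200 bytes.
Track E: 19:53 (min:sec) = 1,193 s; 28,000 × 1,193 × 1 × 4 = 133,616,000 bytes.
Track F: 11 minutes = 660 s; 352,800 × 660 × 2 × 1 = 465,696,000 bytes.
Total = 27,701,998,400 bytes = 27702.0 MB.

27702.0 MB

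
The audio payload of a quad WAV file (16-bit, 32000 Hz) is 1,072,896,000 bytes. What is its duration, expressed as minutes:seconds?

69:51

Byte rate = 32,000 × 2 × 4 = 256,000 bytes/s.
Duration = 1,072,896,000 / 256,000 = 4,191 s.
4,191 s = 69:51.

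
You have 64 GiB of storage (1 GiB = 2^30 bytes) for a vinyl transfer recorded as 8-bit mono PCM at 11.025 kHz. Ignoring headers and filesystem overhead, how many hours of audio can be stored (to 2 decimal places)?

Uncompressed byte rate = 11,025 × 1 × 1 = 11,025 bytes/s.
Capacity = 64 × 1,073,741,824 = 68,719,476,736 bytes.
68,719,476,736 / 11,025 ≈ 6233059.11 s → 1731.41 hours.

1731.41 hours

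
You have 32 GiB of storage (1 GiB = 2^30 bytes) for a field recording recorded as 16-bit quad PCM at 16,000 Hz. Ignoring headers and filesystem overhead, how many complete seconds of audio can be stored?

268,435 seconds

Uncompressed byte rate = 16,000 × 2 × 4 = 128,000 bytes/s.
Capacity = 32 × 1,073,741,824 = 34,359,738,368 bytes.
34,359,738,368 / 128,000 ≈ 268435.46 s → 268,435 seconds.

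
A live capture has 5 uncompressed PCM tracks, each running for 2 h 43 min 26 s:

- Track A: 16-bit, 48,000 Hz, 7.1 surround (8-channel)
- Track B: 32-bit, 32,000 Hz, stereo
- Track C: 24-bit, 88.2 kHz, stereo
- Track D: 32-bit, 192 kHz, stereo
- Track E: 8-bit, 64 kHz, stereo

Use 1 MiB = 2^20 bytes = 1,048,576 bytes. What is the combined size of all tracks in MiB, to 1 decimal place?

2 h 43 min 26 s = 9,806 s.
Track A: 48,000 × 9,806 × 2 × 8 = 7,531,008,000 bytes.
Track B: 32,000 × 9,806 × 4 × 2 = 2,510,336,000 bytes.
Track C: 88,200 × 9,806 × 3 × 2 = 5,189,335,200 bytes.
Track D: 192,000 × 9,806 × 4 × 2 = 15,062,016,000 bytes.
Track E: 64,000 × 9,806 × 1 × 2 = 1,255,168,000 bytes.
Total = 31,547,863,200 bytes = 30086.4 MiB.

30086.4 MiB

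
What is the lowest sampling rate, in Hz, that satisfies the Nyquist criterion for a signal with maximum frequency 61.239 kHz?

122,478 Hz

Minimum sample rate = 2 × 61,239 Hz = 122,478 Hz.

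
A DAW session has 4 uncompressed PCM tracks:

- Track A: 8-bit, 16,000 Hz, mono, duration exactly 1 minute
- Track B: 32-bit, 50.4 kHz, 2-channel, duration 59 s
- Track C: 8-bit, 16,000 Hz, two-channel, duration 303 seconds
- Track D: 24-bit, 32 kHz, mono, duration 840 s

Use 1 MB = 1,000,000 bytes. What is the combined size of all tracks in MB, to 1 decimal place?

Track A: exactly 1 minute = 60 s; 16,000 × 60 × 1 × 1 = 960,000 bytes.
Track B: 50,400 × 59 × 4 × 2 = 23,788,800 bytes.
Track C: 16,000 × 303 × 1 × 2 = 9,696,000 bytes.
Track D: 32,000 × 840 × 3 × 1 = 80,640,000 bytes.
Total = 115,084,800 bytes = 115.1 MB.

115.1 MB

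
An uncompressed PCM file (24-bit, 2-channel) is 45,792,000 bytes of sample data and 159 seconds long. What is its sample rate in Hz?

Bytes = sample_rate × seconds × bytes_per_sample × channels.
sample_rate = 45,792,000 / (159 × 3 × 2) = 45,792,000 / 954 = 48,000 Hz.

48,000 Hz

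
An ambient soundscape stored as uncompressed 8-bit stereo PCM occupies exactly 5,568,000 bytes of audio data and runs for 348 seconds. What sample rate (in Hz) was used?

Bytes = sample_rate × seconds × bytes_per_sample × channels.
sample_rate = 5,568,000 / (348 × 1 × 2) = 5,568,000 / 696 = 8,000 Hz.

8,000 Hz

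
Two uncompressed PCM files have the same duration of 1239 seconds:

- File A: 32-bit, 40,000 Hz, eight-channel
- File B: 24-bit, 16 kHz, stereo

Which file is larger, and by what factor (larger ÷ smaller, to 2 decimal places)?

File A: 40,000 × 4 × 8 = 1,280,000 bytes/s.
File B: 16,000 × 3 × 2 = 96,000 bytes/s.
File A is larger; ratio = 1,585,920,000 / 118,944,000 = 13.33.

File A, by a factor of 13.33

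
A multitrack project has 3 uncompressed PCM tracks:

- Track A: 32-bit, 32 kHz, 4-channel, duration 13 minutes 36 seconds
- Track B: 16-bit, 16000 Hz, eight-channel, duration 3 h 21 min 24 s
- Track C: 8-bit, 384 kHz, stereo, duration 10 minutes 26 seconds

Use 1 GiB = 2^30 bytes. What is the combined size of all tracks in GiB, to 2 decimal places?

3.72 GiB

Track A: 13 minutes 36 seconds = 816 s; 32,000 × 816 × 4 × 4 = 417,792,000 bytes.
Track B: 3 h 21 min 24 s = 12,084 s; 16,000 × 12,084 × 2 × 8 = 3,093,504,000 bytes.
Track C: 10 minutes 26 seconds = 626 s; 384,000 × 626 × 1 × 2 = 480,768,000 bytes.
Total = 3,992,064,000 bytes = 3.72 GiB.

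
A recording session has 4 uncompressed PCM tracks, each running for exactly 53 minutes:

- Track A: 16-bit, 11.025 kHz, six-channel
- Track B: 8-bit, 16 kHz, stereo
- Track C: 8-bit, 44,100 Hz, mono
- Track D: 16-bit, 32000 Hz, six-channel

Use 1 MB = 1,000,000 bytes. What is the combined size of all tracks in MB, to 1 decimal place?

exactly 53 minutes = 3,180 s.
Track A: 11,025 × 3,180 × 2 × 6 = 420,714,000 bytes.
Track B: 16,000 × 3,180 × 1 × 2 = 101,760,000 bytes.
Track C: 44,100 × 3,180 × 1 × 1 = 140,238,000 bytes.
Track D: 32,000 × 3,180 × 2 × 6 = 1,221,120,000 bytes.
Total = 1,883,832,000 bytes = 1883.8 MB.

1883.8 MB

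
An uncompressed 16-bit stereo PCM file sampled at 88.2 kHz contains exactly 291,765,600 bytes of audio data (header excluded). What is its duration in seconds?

827 seconds

Byte rate = 88,200 × 2 × 2 = 352,800 bytes/s.
Duration = 291,765,600 / 352,800 = 827 s.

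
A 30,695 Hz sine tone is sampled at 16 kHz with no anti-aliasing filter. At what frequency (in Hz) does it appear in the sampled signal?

1,305 Hz

Nyquist = 16,000/2 = 8,000 Hz; 30,695 Hz exceeds it.
Alias = |30,695 − 2×16,000| = |30,695 − 32,000| = 1,305 Hz.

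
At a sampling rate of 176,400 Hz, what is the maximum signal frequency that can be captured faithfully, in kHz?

88.2 kHz

Nyquist frequency = sample rate / 2 = 176,400 / 2 = 88.2 kHz.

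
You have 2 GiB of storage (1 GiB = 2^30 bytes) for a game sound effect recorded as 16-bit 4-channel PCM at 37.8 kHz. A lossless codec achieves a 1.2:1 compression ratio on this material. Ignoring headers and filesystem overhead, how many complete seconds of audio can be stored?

Uncompressed byte rate = 37,800 × 2 × 4 = 302,400 bytes/s.
After 1.2:1 compression, effective rate ≈ 252000 bytes/s.
Capacity = 2 × 1,073,741,824 = 2,147,483,648 bytes.
2,147,483,648 / effective rate ≈ 8521.76 s → 8,521 seconds.

8,521 seconds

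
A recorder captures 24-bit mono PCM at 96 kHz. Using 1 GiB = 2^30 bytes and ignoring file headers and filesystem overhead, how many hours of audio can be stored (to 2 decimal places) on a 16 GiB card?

16.57 hours

Uncompressed byte rate = 96,000 × 3 × 1 = 288,000 bytes/s.
Capacity = 16 × 1,073,741,824 = 17,179,869,184 bytes.
17,179,869,184 / 288,000 ≈ 59652.32 s → 16.57 hours.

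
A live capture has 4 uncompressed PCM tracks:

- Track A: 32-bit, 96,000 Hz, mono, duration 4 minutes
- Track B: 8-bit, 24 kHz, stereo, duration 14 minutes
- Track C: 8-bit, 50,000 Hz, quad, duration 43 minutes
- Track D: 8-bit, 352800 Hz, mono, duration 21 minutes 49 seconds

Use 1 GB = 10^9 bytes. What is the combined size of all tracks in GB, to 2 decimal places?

1.11 GB

Track A: 4 minutes = 240 s; 96,000 × 240 × 4 × 1 = 92,160,000 bytes.
Track B: 14 minutes = 840 s; 24,000 × 840 × 1 × 2 = 40,320,000 bytes.
Track C: 43 minutes = 2,580 s; 50,000 × 2,580 × 1 × 4 = 516,000,000 bytes.
Track D: 21 minutes 49 seconds = 1,309 s; 352,800 × 1,309 × 1 × 1 = 461,815,200 bytes.
Total = 1,110,295,200 bytes = 1.11 GB.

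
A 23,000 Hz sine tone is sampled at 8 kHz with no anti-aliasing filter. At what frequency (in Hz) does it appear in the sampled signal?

1,000 Hz

Nyquist = 8,000/2 = 4,000 Hz; 23,000 Hz exceeds it.
Alias = |23,000 − 3×8,000| = |23,000 − 24,000| = 1,000 Hz.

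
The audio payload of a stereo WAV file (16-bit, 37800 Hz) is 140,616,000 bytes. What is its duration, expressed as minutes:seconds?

15:30

Byte rate = 37,800 × 2 × 2 = 151,200 bytes/s.
Duration = 140,616,000 / 151,200 = 930 s.
930 s = 15:30.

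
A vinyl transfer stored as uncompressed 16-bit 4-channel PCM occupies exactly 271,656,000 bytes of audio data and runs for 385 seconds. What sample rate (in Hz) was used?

Bytes = sample_rate × seconds × bytes_per_sample × channels.
sample_rate = 271,656,000 / (385 × 2 × 4) = 271,656,000 / 3,080 = 88,200 Hz.

88,200 Hz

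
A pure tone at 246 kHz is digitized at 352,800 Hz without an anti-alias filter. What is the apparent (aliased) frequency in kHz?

Nyquist = 352,800/2 = 176,400 Hz; 246,000 Hz exceeds it.
Alias = |246,000 − 1×352,800| = |246,000 − 352,800| = 106,800 Hz = 106.8 kHz.

106.8 kHz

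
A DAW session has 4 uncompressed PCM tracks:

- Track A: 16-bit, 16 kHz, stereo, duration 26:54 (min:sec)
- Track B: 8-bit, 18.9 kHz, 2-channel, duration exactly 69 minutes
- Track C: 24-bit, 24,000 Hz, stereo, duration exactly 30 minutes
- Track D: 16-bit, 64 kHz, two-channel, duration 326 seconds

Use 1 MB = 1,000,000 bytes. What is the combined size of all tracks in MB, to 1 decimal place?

Track A: 26:54 (min:sec) = 1,614 s; 16,000 × 1,614 × 2 × 2 = 103,296,000 bytes.
Track B: exactly 69 minutes = 4,140 s; 18,900 × 4,140 × 1 × 2 = 156,492,000 bytes.
Track C: exactly 30 minutes = 1,800 s; 24,000 × 1,800 × 3 × 2 = 259,200,000 bytes.
Track D: 64,000 × 326 × 2 × 2 = 83,456,000 bytes.
Total = 602,444,000 bytes = 602.4 MB.

602.4 MB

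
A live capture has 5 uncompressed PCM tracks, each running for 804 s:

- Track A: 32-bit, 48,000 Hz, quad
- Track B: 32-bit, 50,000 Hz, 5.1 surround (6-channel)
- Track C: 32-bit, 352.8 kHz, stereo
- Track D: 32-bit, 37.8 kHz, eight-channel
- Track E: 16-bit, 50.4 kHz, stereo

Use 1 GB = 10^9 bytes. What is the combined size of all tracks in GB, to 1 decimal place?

5.0 GB

Track A: 48,000 × 804 × 4 × 4 = 617,472,000 bytes.
Track B: 50,000 × 804 × 4 × 6 = 964,800,000 bytes.
Track C: 352,800 × 804 × 4 × 2 = 2,269,209,600 bytes.
Track D: 37,800 × 804 × 4 × 8 = 972,518,400 bytes.
Track E: 50,400 × 804 × 2 × 2 = 162,086,400 bytes.
Total = 4,986,086,400 bytes = 5.0 GB.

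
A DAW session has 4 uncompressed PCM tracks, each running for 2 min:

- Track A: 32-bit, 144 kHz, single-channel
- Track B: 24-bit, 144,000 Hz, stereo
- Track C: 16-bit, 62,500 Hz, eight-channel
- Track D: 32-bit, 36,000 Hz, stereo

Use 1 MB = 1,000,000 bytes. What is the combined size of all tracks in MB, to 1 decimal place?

327.4 MB

2 min = 120 s.
Track A: 144,000 × 120 × 4 × 1 = 69,120,000 bytes.
Track B: 144,000 × 120 × 3 × 2 = 103,680,000 bytes.
Track C: 62,500 × 120 × 2 × 8 = 120,000,000 bytes.
Track D: 36,000 × 120 × 4 × 2 = 34,560,000 bytes.
Total = 327,360,000 bytes = 327.4 MB.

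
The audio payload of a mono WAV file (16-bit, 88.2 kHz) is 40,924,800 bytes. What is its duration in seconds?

Byte rate = 88,200 × 2 × 1 = 176,400 bytes/s.
Duration = 40,924,800 / 176,400 = 232 s.

232 seconds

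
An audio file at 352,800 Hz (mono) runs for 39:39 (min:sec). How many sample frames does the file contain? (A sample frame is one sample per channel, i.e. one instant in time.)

39:39 (min:sec) = 2,379 s.
352,800 samples/s × 2,379 s = 839,311,200 frames.

839,311,200 sample frames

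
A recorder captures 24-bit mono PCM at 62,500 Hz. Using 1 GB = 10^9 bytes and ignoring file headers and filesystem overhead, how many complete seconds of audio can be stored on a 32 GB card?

170,666 seconds

Uncompressed byte rate = 62,500 × 3 × 1 = 187,500 bytes/s.
Capacity = 32 × 1,000,000,000 = 32,000,000,000 bytes.
32,000,000,000 / 187,500 ≈ 170666.67 s → 170,666 seconds.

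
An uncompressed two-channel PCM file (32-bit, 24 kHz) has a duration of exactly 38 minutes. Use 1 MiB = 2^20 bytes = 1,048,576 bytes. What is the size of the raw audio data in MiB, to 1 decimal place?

417.5 MiB

Duration = exactly 38 minutes = 2,280 s.
Bytes = 24,000 samples/s × 2,280 s × 4 bytes/sample × 2 ch = 437,760,000 bytes.
437,760,000 / 1,048,576 = 417.5 MiB.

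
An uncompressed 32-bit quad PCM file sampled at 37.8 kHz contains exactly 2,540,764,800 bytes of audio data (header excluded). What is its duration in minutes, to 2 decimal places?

Byte rate = 37,800 × 4 × 4 = 604,800 bytes/s.
Duration = 2,540,764,800 / 604,800 = 4,201 s.
4,201 s / 60 = 70.02 minutes.

70.02 minutes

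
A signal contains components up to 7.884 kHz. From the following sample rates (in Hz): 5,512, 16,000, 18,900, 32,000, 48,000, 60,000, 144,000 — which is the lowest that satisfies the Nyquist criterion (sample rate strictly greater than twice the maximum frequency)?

Need sample rate > 2 × 7,884 = 15,768 Hz.
Lowest listed rate above 15,768 Hz is 16,000 Hz.

16,000 Hz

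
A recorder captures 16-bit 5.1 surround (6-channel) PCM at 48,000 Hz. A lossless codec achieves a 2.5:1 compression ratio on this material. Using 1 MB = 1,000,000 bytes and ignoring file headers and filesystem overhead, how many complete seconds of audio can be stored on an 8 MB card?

34 seconds

Uncompressed byte rate = 48,000 × 2 × 6 = 576,000 bytes/s.
After 2.5:1 compression, effective rate ≈ 230400 bytes/s.
Capacity = 8 × 1,000,000 = 8,000,000 bytes.
8,000,000 / effective rate ≈ 34.72 s → 34 seconds.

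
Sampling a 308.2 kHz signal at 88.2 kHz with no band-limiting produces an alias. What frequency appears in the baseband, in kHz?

43.6 kHz

Nyquist = 88,200/2 = 44,100 Hz; 308,200 Hz exceeds it.
Alias = |308,200 − 3×88,200| = |308,200 − 264,600| = 43,600 Hz = 43.6 kHz.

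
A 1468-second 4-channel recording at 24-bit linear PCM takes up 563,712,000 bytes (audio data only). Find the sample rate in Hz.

32,000 Hz

Bytes = sample_rate × seconds × bytes_per_sample × channels.
sample_rate = 563,712,000 / (1,468 × 3 × 4) = 563,712,000 / 17,616 = 32,000 Hz.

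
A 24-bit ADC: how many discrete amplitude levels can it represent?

2^24 = 16,777,216.

16,777,216 levels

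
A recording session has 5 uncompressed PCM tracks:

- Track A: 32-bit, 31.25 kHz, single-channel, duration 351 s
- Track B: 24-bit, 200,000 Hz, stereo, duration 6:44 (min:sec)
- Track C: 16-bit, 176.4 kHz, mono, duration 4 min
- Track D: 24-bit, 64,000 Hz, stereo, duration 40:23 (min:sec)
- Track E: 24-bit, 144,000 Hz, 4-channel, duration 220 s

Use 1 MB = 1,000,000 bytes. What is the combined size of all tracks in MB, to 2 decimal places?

1923.94 MB

Track A: 31,250 × 351 × 4 × 1 = 43,875,000 bytes.
Track B: 6:44 (min:sec) = 404 s; 200,000 × 404 × 3 × 2 = 484,800,000 bytes.
Track C: 4 min = 240 s; 176,400 × 240 × 2 × 1 = 84,672,000 bytes.
Track D: 40:23 (min:sec) = 2,423 s; 64,000 × 2,423 × 3 × 2 = 930,432,000 bytes.
Track E: 144,000 × 220 × 3 × 4 = 380,160,000 bytes.
Total = 1,923,939,000 bytes = 1923.94 MB.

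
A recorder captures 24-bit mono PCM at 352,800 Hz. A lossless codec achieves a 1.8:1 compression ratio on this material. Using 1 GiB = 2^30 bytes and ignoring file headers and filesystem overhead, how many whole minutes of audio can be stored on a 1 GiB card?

Uncompressed byte rate = 352,800 × 3 × 1 = 1,058,400 bytes/s.
After 1.8:1 compression, effective rate ≈ 588000 bytes/s.
Capacity = 1 × 1,073,741,824 = 1,073,741,824 bytes.
1,073,741,824 / effective rate ≈ 1826.09 s → 30 minutes.

30 minutes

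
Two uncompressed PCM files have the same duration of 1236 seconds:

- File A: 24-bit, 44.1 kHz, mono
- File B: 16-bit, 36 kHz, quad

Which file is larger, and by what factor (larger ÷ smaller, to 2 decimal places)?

File A: 44,100 × 3 × 1 = 132,300 bytes/s.
File B: 36,000 × 2 × 4 = 288,000 bytes/s.
File B is larger; ratio = 355,968,000 / 163,522,800 = 2.18.

File B, by a factor of 2.18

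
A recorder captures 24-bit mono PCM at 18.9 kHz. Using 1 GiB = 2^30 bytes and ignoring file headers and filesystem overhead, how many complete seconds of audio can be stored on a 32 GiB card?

605,991 seconds

Uncompressed byte rate = 18,900 × 3 × 1 = 56,700 bytes/s.
Capacity = 32 × 1,073,741,824 = 34,359,738,368 bytes.
34,359,738,368 / 56,700 ≈ 605991.86 s → 605,991 seconds.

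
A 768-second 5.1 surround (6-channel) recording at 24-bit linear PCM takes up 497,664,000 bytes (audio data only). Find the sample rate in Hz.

Bytes = sample_rate × seconds × bytes_per_sample × channels.
sample_rate = 497,664,000 / (768 × 3 × 6) = 497,664,000 / 13,824 = 36,000 Hz.

36,000 Hz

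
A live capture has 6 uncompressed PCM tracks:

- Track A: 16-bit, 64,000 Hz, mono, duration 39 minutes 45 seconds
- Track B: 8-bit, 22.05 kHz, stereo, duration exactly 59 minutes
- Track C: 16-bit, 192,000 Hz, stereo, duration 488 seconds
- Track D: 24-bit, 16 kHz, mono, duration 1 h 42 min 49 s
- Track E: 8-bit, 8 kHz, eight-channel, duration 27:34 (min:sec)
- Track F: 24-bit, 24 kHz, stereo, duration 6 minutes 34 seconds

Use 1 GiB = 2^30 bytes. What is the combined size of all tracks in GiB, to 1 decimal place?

1.2 GiB

Track A: 39 minutes 45 seconds = 2,385 s; 64,000 × 2,385 × 2 × 1 = 305,280,000 bytes.
Track B: exactly 59 minutes = 3,540 s; 22,050 × 3,540 × 1 × 2 = 156,114,000 bytes.
Track C: 192,000 × 488 × 2 × 2 = 374,784,000 bytes.
Track D: 1 h 42 min 49 s = 6,169 s; 16,000 × 6,169 × 3 × 1 = 296,112,000 bytes.
Track E: 27:34 (min:sec) = 1,654 s; 8,000 × 1,654 × 1 × 8 = 105,856,000 bytes.
Track F: 6 minutes 34 seconds = 394 s; 24,000 × 394 × 3 × 2 = 56,736,000 bytes.
Total = 1,294,882,000 bytes = 1.2 GiB.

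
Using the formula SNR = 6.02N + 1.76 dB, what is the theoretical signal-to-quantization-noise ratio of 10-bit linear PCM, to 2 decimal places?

61.96 dB

6.02 × 10 + 1.76 = 61.96 dB.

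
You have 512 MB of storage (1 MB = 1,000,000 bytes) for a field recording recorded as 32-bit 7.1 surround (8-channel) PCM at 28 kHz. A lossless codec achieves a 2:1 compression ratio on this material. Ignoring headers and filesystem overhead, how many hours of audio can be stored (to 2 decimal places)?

0.32 hours

Uncompressed byte rate = 28,000 × 4 × 8 = 896,000 bytes/s.
After 2:1 compression, effective rate ≈ 448000 bytes/s.
Capacity = 512 × 1,000,000 = 512,000,000 bytes.
512,000,000 / effective rate ≈ 1142.86 s → 0.32 hours.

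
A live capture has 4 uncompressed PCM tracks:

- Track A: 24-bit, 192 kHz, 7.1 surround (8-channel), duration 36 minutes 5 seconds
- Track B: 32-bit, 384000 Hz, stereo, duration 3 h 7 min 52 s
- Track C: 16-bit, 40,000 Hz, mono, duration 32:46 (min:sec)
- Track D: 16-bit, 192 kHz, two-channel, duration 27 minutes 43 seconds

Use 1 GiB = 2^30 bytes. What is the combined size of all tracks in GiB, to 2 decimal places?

Track A: 36 minutes 5 seconds = 2,165 s; 192,000 × 2,165 × 3 × 8 = 9,976,320,000 bytes.
Track B: 3 h 7 min 52 s = 11,272 s; 384,000 × 11,272 × 4 × 2 = 34,627,584,000 bytes.
Track C: 32:46 (min:sec) = 1,966 s; 40,000 × 1,966 × 2 × 1 = 157,280,000 bytes.
Track D: 27 minutes 43 seconds = 1,663 s; 192,000 × 1,663 × 2 × 2 = 1,277,184,000 bytes.
Total = 46,038,368,000 bytes = 42.88 GiB.

42.88 GiB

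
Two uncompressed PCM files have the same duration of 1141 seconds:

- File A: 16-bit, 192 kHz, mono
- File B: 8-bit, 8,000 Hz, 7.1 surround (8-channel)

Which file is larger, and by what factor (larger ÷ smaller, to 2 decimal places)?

File A: 192,000 × 2 × 1 = 384,000 bytes/s.
File B: 8,000 × 1 × 8 = 64,000 bytes/s.
File A is larger; ratio = 438,144,000 / 73,024,000 = 6.00.

File A, by a factor of 6.00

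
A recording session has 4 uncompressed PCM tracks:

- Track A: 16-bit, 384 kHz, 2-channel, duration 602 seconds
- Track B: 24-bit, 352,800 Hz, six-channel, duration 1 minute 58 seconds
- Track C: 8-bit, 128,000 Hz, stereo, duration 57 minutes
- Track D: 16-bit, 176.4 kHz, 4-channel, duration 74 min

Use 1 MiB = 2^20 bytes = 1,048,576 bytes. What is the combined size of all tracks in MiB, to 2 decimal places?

8406.89 MiB

Track A: 384,000 × 602 × 2 × 2 = 924,672,000 bytes.
Track B: 1 minute 58 seconds = 118 s; 352,800 × 118 × 3 × 6 = 749,347,200 bytes.
Track C: 57 minutes = 3,420 s; 128,000 × 3,420 × 1 × 2 = 875,520,000 bytes.
Track D: 74 min = 4,440 s; 176,400 × 4,440 × 2 × 4 = 6,265,728,000 bytes.
Total = 8,815,267,200 bytes = 8406.89 MiB.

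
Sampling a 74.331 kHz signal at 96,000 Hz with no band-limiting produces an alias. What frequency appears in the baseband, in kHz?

Nyquist = 96,000/2 = 48,000 Hz; 74,331 Hz exceeds it.
Alias = |74,331 − 1×96,000| = |74,331 − 96,000| = 21,669 Hz = 21.669 kHz.

21.669 kHz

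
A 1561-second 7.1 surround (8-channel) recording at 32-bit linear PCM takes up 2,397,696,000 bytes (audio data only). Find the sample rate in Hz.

48,000 Hz

Bytes = sample_rate × seconds × bytes_per_sample × channels.
sample_rate = 2,397,696,000 / (1,561 × 4 × 8) = 2,397,696,000 / 49,952 = 48,000 Hz.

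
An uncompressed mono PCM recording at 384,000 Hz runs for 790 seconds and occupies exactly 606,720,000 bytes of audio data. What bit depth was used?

Bytes per sample = 606,720,000 / (384,000 × 790 × 1) = 606,720,000 / 303,360,000 = 2.
Bit depth = 2 × 8 = 16 bits.

16 bits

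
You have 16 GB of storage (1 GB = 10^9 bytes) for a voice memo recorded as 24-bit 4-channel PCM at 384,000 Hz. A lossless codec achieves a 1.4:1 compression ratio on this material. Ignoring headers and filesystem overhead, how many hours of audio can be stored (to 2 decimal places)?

1.35 hours

Uncompressed byte rate = 384,000 × 3 × 4 = 4,608,000 bytes/s.
After 1.4:1 compression, effective rate ≈ 3291428.57 bytes/s.
Capacity = 16 × 1,000,000,000 = 16,000,000,000 bytes.
16,000,000,000 / effective rate ≈ 4861.11 s → 1.35 hours.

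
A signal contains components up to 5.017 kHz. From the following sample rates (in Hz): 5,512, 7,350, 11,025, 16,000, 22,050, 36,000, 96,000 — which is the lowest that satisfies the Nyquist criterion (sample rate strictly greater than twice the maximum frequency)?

11,025 Hz

Need sample rate > 2 × 5,017 = 10,034 Hz.
Lowest listed rate above 10,034 Hz is 11,025 Hz.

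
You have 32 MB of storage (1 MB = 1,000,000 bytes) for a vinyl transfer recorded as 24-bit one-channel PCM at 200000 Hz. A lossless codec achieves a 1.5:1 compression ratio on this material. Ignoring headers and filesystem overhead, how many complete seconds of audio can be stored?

Uncompressed byte rate = 200,000 × 3 × 1 = 600,000 bytes/s.
After 1.5:1 compression, effective rate ≈ 400000 bytes/s.
Capacity = 32 × 1,000,000 = 32,000,000 bytes.
32,000,000 / effective rate ≈ 80 s → 80 seconds.

80 seconds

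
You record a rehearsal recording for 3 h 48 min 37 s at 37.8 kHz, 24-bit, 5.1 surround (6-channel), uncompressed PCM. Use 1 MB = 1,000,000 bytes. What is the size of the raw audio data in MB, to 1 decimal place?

Duration = 3 h 48 min 37 s = 13,717 s.
Bytes = 37,800 samples/s × 13,717 s × 3 bytes/sample × 6 ch = 9,333,046,800 bytes.
9,333,046,800 / 1,000,000 = 9333.0 MB.

9333.0 MB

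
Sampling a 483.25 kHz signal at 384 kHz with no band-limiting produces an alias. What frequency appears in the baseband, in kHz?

Nyquist = 384,000/2 = 192,000 Hz; 483,250 Hz exceeds it.
Alias = |483,250 − 1×384,000| = |483,250 − 384,000| = 99,250 Hz = 99.25 kHz.

99.25 kHz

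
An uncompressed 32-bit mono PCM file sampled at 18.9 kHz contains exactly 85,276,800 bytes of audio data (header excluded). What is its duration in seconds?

1,128 seconds

Byte rate = 18,900 × 4 × 1 = 75,600 bytes/s.
Duration = 85,276,800 / 75,600 = 1,128 s.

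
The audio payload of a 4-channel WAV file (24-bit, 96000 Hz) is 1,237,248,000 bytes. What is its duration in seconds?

Byte rate = 96,000 × 3 × 4 = 1,152,000 bytes/s.
Duration = 1,237,248,000 / 1,152,000 = 1,074 s.

1,074 seconds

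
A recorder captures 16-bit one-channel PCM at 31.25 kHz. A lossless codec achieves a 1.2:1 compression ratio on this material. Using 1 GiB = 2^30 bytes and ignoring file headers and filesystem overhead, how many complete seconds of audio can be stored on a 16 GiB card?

Uncompressed byte rate = 31,250 × 2 × 1 = 62,500 bytes/s.
After 1.2:1 compression, effective rate ≈ 52083.33 bytes/s.
Capacity = 16 × 1,073,741,824 = 17,179,869,184 bytes.
17,179,869,184 / effective rate ≈ 329853.49 s → 329,853 seconds.

329,853 seconds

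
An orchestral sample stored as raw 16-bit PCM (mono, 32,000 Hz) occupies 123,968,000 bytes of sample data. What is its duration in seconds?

Byte rate = 32,000 × 2 × 1 = 64,000 bytes/s.
Duration = 123,968,000 / 64,000 = 1,937 s.

1,937 seconds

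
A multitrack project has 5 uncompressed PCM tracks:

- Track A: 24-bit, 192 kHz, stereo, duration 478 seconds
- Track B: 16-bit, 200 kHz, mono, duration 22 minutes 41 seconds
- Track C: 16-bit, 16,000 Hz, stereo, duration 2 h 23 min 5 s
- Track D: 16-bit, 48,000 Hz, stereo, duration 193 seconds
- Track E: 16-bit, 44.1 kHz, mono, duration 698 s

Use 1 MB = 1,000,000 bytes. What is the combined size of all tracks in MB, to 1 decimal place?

1743.1 MB

Track A: 192,000 × 478 × 3 × 2 = 550,656,000 bytes.
Track B: 22 minutes 41 seconds = 1,361 s; 200,000 × 1,361 × 2 × 1 = 544,400,000 bytes.
Track C: 2 h 23 min 5 s = 8,585 s; 16,000 × 8,585 × 2 × 2 = 549,440,000 bytes.
Track D: 48,000 × 193 × 2 × 2 = 37,056,000 bytes.
Track E: 44,100 × 698 × 2 × 1 = 61,563,600 bytes.
Total = 1,743,115,600 bytes = 1743.1 MB.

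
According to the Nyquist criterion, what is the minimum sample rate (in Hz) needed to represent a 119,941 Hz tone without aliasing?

239,882 Hz

Minimum sample rate = 2 × 119,941 Hz = 239,882 Hz.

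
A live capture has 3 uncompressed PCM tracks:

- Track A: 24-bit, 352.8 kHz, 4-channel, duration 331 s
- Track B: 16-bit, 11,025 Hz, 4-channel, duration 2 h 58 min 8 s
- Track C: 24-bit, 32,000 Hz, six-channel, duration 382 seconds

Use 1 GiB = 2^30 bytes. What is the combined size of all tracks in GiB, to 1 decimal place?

2.4 GiB

Track A: 352,800 × 331 × 3 × 4 = 1,401,321,600 bytes.
Track B: 2 h 58 min 8 s = 10,688 s; 11,025 × 10,688 × 2 × 4 = 942,681,600 bytes.
Track C: 32,000 × 382 × 3 × 6 = 220,032,000 bytes.
Total = 2,564,035,200 bytes = 2.4 GiB.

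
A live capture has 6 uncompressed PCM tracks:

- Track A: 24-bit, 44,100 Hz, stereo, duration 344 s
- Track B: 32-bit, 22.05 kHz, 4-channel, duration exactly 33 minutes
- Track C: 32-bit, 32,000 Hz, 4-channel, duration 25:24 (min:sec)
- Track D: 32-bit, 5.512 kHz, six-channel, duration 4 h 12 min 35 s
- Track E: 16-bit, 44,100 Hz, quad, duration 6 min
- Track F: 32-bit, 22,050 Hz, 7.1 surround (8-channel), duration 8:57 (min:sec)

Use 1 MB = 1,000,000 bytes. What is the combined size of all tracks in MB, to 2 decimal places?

4080.59 MB

Track A: 44,100 × 344 × 3 × 2 = 91,022,400 bytes.
Track B: exactly 33 minutes = 1,980 s; 22,050 × 1,980 × 4 × 4 = 698,544,000 bytes.
Track C: 25:24 (min:sec) = 1,524 s; 32,000 × 1,524 × 4 × 4 = 780,288,000 bytes.
Track D: 4 h 12 min 35 s = 15,155 s; 5,512 × 15,155 × 4 × 6 = 2,004,824,640 bytes.
Track E: 6 min = 360 s; 44,100 × 360 × 2 × 4 = 127,008,000 bytes.
Track F: 8:57 (min:sec) = 537 s; 22,050 × 537 × 4 × 8 = 378,907,200 bytes.
Total = 4,080,594,240 bytes = 4080.59 MB.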